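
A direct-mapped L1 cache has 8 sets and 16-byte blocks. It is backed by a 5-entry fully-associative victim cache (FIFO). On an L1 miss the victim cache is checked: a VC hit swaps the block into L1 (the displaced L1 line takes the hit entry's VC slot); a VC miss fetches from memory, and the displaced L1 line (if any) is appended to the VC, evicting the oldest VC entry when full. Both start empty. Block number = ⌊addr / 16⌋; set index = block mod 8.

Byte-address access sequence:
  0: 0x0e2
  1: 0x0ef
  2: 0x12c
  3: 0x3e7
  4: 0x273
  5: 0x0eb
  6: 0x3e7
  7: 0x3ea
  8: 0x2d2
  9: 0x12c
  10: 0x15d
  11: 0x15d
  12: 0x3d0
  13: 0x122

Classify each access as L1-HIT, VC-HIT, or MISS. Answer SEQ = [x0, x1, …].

SEQ = [MISS, L1-HIT, MISS, MISS, MISS, VC-HIT, VC-HIT, L1-HIT, MISS, L1-HIT, MISS, L1-HIT, MISS, L1-HIT]

  [0] addr=0xe2 blk=14 s=6: MISS | VC []
  [1] addr=0xef blk=14 s=6: L1-HIT | VC []
  [2] addr=0x12c blk=18 s=2: MISS | VC []
  [3] addr=0x3e7 blk=62 s=6: MISS | VC [14]
  [4] addr=0x273 blk=39 s=7: MISS | VC [14]
  [5] addr=0xeb blk=14 s=6: VC-HIT | VC [62]
  [6] addr=0x3e7 blk=62 s=6: VC-HIT | VC [14]
  [7] addr=0x3ea blk=62 s=6: L1-HIT | VC [14]
  [8] addr=0x2d2 blk=45 s=5: MISS | VC [14]
  [9] addr=0x12c blk=18 s=2: L1-HIT | VC [14]
  [10] addr=0x15d blk=21 s=5: MISS | VC [14, 45]
  [11] addr=0x15d blk=21 s=5: L1-HIT | VC [14, 45]
  [12] addr=0x3d0 blk=61 s=5: MISS | VC [14, 45, 21]
  [13] addr=0x122 blk=18 s=2: L1-HIT | VC [14, 45, 21]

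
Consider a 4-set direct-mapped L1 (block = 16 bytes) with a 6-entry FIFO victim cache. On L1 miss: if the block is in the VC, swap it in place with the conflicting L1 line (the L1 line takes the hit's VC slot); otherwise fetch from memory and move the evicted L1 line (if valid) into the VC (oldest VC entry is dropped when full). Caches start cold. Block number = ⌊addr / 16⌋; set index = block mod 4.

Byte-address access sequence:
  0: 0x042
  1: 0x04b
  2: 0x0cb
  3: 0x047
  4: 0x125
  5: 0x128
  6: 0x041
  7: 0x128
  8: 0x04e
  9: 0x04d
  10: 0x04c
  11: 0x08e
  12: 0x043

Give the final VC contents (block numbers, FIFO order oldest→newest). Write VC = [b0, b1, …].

  [0] addr=0x42 blk=4 s=0: MISS | VC []
  [1] addr=0x4b blk=4 s=0: L1-HIT | VC []
  [2] addr=0xcb blk=12 s=0: MISS | VC [4]
  [3] addr=0x47 blk=4 s=0: VC-HIT | VC [12]
  [4] addr=0x125 blk=18 s=2: MISS | VC [12]
  [5] addr=0x128 blk=18 s=2: L1-HIT | VC [12]
  [6] addr=0x41 blk=4 s=0: L1-HIT | VC [12]
  [7] addr=0x128 blk=18 s=2: L1-HIT | VC [12]
  [8] addr=0x4e blk=4 s=0: L1-HIT | VC [12]
  [9] addr=0x4d blk=4 s=0: L1-HIT | VC [12]
  [10] addr=0x4c blk=4 s=0: L1-HIT | VC [12]
  [11] addr=0x8e blk=8 s=0: MISS | VC [12, 4]
  [12] addr=0x43 blk=4 s=0: VC-HIT | VC [12, 8]

VC = [12, 8]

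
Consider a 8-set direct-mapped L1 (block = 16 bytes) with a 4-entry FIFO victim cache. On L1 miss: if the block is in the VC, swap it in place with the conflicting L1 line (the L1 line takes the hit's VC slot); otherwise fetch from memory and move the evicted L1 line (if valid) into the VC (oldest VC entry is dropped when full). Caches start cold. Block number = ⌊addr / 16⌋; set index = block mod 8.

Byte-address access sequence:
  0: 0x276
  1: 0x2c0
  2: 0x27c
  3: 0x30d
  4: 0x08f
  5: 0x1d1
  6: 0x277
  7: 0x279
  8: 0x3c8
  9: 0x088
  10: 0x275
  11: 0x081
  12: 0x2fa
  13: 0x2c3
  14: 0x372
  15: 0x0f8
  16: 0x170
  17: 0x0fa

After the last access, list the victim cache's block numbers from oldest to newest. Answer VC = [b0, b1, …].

VC = [39, 47, 55, 23]

0: 0x276 (blk 39, set 7) → MISS  vc=[]
1: 0x2c0 (blk 44, set 4) → MISS  vc=[]
2: 0x27c (blk 39, set 7) → L1-HIT  vc=[]
3: 0x30d (blk 48, set 0) → MISS  vc=[]
4: 0x8f (blk 8, set 0) → MISS  vc=[48]
5: 0x1d1 (blk 29, set 5) → MISS  vc=[48]
6: 0x277 (blk 39, set 7) → L1-HIT  vc=[48]
7: 0x279 (blk 39, set 7) → L1-HIT  vc=[48]
8: 0x3c8 (blk 60, set 4) → MISS  vc=[48, 44]
9: 0x88 (blk 8, set 0) → L1-HIT  vc=[48, 44]
10: 0x275 (blk 39, set 7) → L1-HIT  vc=[48, 44]
11: 0x81 (blk 8, set 0) → L1-HIT  vc=[48, 44]
12: 0x2fa (blk 47, set 7) → MISS  vc=[48, 44, 39]
13: 0x2c3 (blk 44, set 4) → VC-HIT  vc=[48, 60, 39]
14: 0x372 (blk 55, set 7) → MISS  vc=[48, 60, 39, 47]
15: 0xf8 (blk 15, set 7) → MISS  vc=[60, 39, 47, 55]
16: 0x170 (blk 23, set 7) → MISS  vc=[39, 47, 55, 15]
17: 0xfa (blk 15, set 7) → VC-HIT  vc=[39, 47, 55, 23]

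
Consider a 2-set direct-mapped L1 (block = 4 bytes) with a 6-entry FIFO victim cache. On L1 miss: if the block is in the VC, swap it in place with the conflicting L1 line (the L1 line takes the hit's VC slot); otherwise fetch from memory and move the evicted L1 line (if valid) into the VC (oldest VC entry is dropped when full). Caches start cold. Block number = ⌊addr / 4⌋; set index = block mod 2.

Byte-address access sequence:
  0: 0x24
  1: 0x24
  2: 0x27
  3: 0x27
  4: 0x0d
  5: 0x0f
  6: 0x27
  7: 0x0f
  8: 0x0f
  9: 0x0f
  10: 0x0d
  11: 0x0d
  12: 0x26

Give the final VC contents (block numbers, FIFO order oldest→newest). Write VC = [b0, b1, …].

VC = [3]

0: 0x24 (blk 9, set 1) → MISS  vc=[]
1: 0x24 (blk 9, set 1) → L1-HIT  vc=[]
2: 0x27 (blk 9, set 1) → L1-HIT  vc=[]
3: 0x27 (blk 9, set 1) → L1-HIT  vc=[]
4: 0xd (blk 3, set 1) → MISS  vc=[9]
5: 0xf (blk 3, set 1) → L1-HIT  vc=[9]
6: 0x27 (blk 9, set 1) → VC-HIT  vc=[3]
7: 0xf (blk 3, set 1) → VC-HIT  vc=[9]
8: 0xf (blk 3, set 1) → L1-HIT  vc=[9]
9: 0xf (blk 3, set 1) → L1-HIT  vc=[9]
10: 0xd (blk 3, set 1) → L1-HIT  vc=[9]
11: 0xd (blk 3, set 1) → L1-HIT  vc=[9]
12: 0x26 (blk 9, set 1) → VC-HIT  vc=[3]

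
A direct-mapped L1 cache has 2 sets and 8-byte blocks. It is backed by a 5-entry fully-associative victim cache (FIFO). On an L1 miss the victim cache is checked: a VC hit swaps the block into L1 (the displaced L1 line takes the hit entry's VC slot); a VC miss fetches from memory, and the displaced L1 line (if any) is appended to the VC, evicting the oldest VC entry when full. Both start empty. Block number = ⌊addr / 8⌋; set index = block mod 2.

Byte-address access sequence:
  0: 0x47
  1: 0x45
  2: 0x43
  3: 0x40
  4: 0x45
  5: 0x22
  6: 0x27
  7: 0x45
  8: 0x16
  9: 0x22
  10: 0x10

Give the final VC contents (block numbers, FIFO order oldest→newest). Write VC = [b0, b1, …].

VC = [4, 8]

  [0] addr=0x47 blk=8 s=0: MISS | VC []
  [1] addr=0x45 blk=8 s=0: L1-HIT | VC []
  [2] addr=0x43 blk=8 s=0: L1-HIT | VC []
  [3] addr=0x40 blk=8 s=0: L1-HIT | VC []
  [4] addr=0x45 blk=8 s=0: L1-HIT | VC []
  [5] addr=0x22 blk=4 s=0: MISS | VC [8]
  [6] addr=0x27 blk=4 s=0: L1-HIT | VC [8]
  [7] addr=0x45 blk=8 s=0: VC-HIT | VC [4]
  [8] addr=0x16 blk=2 s=0: MISS | VC [4, 8]
  [9] addr=0x22 blk=4 s=0: VC-HIT | VC [2, 8]
  [10] addr=0x10 blk=2 s=0: VC-HIT | VC [4, 8]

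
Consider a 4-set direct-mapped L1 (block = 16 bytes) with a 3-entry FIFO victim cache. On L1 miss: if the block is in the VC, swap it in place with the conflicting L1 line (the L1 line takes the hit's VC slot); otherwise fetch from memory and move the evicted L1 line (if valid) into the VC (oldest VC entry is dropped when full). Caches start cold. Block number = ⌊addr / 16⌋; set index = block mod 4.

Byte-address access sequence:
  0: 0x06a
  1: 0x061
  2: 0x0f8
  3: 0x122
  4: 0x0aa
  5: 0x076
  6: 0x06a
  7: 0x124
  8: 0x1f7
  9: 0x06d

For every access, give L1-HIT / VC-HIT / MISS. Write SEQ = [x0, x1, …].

  [0] addr=0x6a blk=6 s=2: MISS | VC []
  [1] addr=0x61 blk=6 s=2: L1-HIT | VC []
  [2] addr=0xf8 blk=15 s=3: MISS | VC []
  [3] addr=0x122 blk=18 s=2: MISS | VC [6]
  [4] addr=0xaa blk=10 s=2: MISS | VC [6, 18]
  [5] addr=0x76 blk=7 s=3: MISS | VC [6, 18, 15]
  [6] addr=0x6a blk=6 s=2: VC-HIT | VC [10, 18, 15]
  [7] addr=0x124 blk=18 s=2: VC-HIT | VC [10, 6, 15]
  [8] addr=0x1f7 blk=31 s=3: MISS | VC [6, 15, 7]
  [9] addr=0x6d blk=6 s=2: VC-HIT | VC [18, 15, 7]

SEQ = [MISS, L1-HIT, MISS, MISS, MISS, MISS, VC-HIT, VC-HIT, MISS, VC-HIT]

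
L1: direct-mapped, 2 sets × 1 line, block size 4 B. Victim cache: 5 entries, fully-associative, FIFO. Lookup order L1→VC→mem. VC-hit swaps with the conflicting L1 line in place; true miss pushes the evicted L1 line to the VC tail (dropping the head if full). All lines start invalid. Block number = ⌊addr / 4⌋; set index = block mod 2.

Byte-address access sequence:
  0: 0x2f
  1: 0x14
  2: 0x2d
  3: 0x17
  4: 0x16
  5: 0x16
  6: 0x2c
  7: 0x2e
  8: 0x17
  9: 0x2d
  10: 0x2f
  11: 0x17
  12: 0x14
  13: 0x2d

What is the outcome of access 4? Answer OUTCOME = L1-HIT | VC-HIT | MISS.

0: 0x2f (blk 11, set 1) → MISS  vc=[]
1: 0x14 (blk 5, set 1) → MISS  vc=[11]
2: 0x2d (blk 11, set 1) → VC-HIT  vc=[5]
3: 0x17 (blk 5, set 1) → VC-HIT  vc=[11]
4: 0x16 (blk 5, set 1) → L1-HIT  vc=[11]
5: 0x16 (blk 5, set 1) → L1-HIT  vc=[11]
6: 0x2c (blk 11, set 1) → VC-HIT  vc=[5]
7: 0x2e (blk 11, set 1) → L1-HIT  vc=[5]
8: 0x17 (blk 5, set 1) → VC-HIT  vc=[11]
9: 0x2d (blk 11, set 1) → VC-HIT  vc=[5]
10: 0x2f (blk 11, set 1) → L1-HIT  vc=[5]
11: 0x17 (blk 5, set 1) → VC-HIT  vc=[11]
12: 0x14 (blk 5, set 1) → L1-HIT  vc=[11]
13: 0x2d (blk 11, set 1) → VC-HIT  vc=[5]

OUTCOME = L1-HIT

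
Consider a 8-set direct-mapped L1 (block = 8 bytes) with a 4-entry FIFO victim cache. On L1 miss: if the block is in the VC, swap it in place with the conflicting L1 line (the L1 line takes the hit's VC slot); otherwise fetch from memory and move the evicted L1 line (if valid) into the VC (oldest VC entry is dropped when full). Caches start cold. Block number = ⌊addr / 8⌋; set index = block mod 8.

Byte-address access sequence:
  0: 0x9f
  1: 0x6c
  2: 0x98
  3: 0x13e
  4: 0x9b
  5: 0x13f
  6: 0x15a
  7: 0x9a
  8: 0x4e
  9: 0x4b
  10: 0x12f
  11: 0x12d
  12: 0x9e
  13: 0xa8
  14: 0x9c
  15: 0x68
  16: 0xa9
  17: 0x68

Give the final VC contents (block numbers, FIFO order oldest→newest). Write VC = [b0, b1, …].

VC = [43, 21, 37]

  [0] addr=0x9f blk=19 s=3: MISS | VC []
  [1] addr=0x6c blk=13 s=5: MISS | VC []
  [2] addr=0x98 blk=19 s=3: L1-HIT | VC []
  [3] addr=0x13e blk=39 s=7: MISS | VC []
  [4] addr=0x9b blk=19 s=3: L1-HIT | VC []
  [5] addr=0x13f blk=39 s=7: L1-HIT | VC []
  [6] addr=0x15a blk=43 s=3: MISS | VC [19]
  [7] addr=0x9a blk=19 s=3: VC-HIT | VC [43]
  [8] addr=0x4e blk=9 s=1: MISS | VC [43]
  [9] addr=0x4b blk=9 s=1: L1-HIT | VC [43]
  [10] addr=0x12f blk=37 s=5: MISS | VC [43, 13]
  [11] addr=0x12d blk=37 s=5: L1-HIT | VC [43, 13]
  [12] addr=0x9e blk=19 s=3: L1-HIT | VC [43, 13]
  [13] addr=0xa8 blk=21 s=5: MISS | VC [43, 13, 37]
  [14] addr=0x9c blk=19 s=3: L1-HIT | VC [43, 13, 37]
  [15] addr=0x68 blk=13 s=5: VC-HIT | VC [43, 21, 37]
  [16] addr=0xa9 blk=21 s=5: VC-HIT | VC [43, 13, 37]
  [17] addr=0x68 blk=13 s=5: VC-HIT | VC [43, 21, 37]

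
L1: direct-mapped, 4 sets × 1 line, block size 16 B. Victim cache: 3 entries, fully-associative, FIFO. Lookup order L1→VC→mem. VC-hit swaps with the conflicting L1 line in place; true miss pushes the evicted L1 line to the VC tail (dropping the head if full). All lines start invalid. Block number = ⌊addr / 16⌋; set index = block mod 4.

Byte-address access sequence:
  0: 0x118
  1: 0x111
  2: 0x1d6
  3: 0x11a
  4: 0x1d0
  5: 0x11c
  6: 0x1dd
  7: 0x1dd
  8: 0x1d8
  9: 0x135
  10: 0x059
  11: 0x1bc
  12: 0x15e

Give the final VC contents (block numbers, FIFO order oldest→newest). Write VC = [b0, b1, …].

VC = [29, 19, 5]

0: 0x118 (blk 17, set 1) → MISS  vc=[]
1: 0x111 (blk 17, set 1) → L1-HIT  vc=[]
2: 0x1d6 (blk 29, set 1) → MISS  vc=[17]
3: 0x11a (blk 17, set 1) → VC-HIT  vc=[29]
4: 0x1d0 (blk 29, set 1) → VC-HIT  vc=[17]
5: 0x11c (blk 17, set 1) → VC-HIT  vc=[29]
6: 0x1dd (blk 29, set 1) → VC-HIT  vc=[17]
7: 0x1dd (blk 29, set 1) → L1-HIT  vc=[17]
8: 0x1d8 (blk 29, set 1) → L1-HIT  vc=[17]
9: 0x135 (blk 19, set 3) → MISS  vc=[17]
10: 0x59 (blk 5, set 1) → MISS  vc=[17, 29]
11: 0x1bc (blk 27, set 3) → MISS  vc=[17, 29, 19]
12: 0x15e (blk 21, set 1) → MISS  vc=[29, 19, 5]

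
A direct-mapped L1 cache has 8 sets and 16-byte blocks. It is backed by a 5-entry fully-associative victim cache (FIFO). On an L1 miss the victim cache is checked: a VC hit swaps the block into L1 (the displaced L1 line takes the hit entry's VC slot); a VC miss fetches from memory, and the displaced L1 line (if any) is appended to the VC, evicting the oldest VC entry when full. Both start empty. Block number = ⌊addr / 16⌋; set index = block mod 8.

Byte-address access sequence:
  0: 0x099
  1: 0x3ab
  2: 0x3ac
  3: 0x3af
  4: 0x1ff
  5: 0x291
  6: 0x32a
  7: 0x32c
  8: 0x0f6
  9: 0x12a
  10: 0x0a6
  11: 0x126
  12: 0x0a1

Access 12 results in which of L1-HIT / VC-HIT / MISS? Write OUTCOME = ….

#0 0x99→b9/s1 MISS; vc=[]
#1 0x3ab→b58/s2 MISS; vc=[]
#2 0x3ac→b58/s2 L1-HIT; vc=[]
#3 0x3af→b58/s2 L1-HIT; vc=[]
#4 0x1ff→b31/s7 MISS; vc=[]
#5 0x291→b41/s1 MISS; vc=[9]
#6 0x32a→b50/s2 MISS; vc=[9,58]
#7 0x32c→b50/s2 L1-HIT; vc=[9,58]
#8 0xf6→b15/s7 MISS; vc=[9,58,31]
#9 0x12a→b18/s2 MISS; vc=[9,58,31,50]
#10 0xa6→b10/s2 MISS; vc=[9,58,31,50,18]
#11 0x126→b18/s2 VC-HIT; vc=[9,58,31,50,10]
#12 0xa1→b10/s2 VC-HIT; vc=[9,58,31,50,18]

OUTCOME = VC-HIT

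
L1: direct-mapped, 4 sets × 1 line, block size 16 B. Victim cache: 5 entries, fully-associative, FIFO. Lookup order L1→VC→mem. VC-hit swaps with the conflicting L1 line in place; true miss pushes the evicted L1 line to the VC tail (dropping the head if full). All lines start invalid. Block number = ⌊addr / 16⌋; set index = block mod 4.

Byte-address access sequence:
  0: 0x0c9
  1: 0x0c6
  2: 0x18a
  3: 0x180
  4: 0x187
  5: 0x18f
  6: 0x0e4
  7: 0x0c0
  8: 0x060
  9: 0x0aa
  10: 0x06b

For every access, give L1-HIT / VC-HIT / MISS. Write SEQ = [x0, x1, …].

SEQ = [MISS, L1-HIT, MISS, L1-HIT, L1-HIT, L1-HIT, MISS, VC-HIT, MISS, MISS, VC-HIT]

#0 0xc9→b12/s0 MISS; vc=[]
#1 0xc6→b12/s0 L1-HIT; vc=[]
#2 0x18a→b24/s0 MISS; vc=[12]
#3 0x180→b24/s0 L1-HIT; vc=[12]
#4 0x187→b24/s0 L1-HIT; vc=[12]
#5 0x18f→b24/s0 L1-HIT; vc=[12]
#6 0xe4→b14/s2 MISS; vc=[12]
#7 0xc0→b12/s0 VC-HIT; vc=[24]
#8 0x60→b6/s2 MISS; vc=[24,14]
#9 0xaa→b10/s2 MISS; vc=[24,14,6]
#10 0x6b→b6/s2 VC-HIT; vc=[24,14,10]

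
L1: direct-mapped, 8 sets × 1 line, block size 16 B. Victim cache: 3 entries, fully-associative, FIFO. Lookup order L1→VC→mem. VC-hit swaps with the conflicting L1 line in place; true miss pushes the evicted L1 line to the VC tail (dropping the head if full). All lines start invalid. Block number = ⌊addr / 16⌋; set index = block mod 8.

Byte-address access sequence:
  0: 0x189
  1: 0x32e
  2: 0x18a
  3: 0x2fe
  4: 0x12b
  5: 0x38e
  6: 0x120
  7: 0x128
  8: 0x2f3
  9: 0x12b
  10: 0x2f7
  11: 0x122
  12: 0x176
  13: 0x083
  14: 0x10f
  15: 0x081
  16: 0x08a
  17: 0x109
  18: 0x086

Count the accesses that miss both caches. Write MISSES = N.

MISSES = 8

#0 0x189→b24/s0 MISS; vc=[]
#1 0x32e→b50/s2 MISS; vc=[]
#2 0x18a→b24/s0 L1-HIT; vc=[]
#3 0x2fe→b47/s7 MISS; vc=[]
#4 0x12b→b18/s2 MISS; vc=[50]
#5 0x38e→b56/s0 MISS; vc=[50,24]
#6 0x120→b18/s2 L1-HIT; vc=[50,24]
#7 0x128→b18/s2 L1-HIT; vc=[50,24]
#8 0x2f3→b47/s7 L1-HIT; vc=[50,24]
#9 0x12b→b18/s2 L1-HIT; vc=[50,24]
#10 0x2f7→b47/s7 L1-HIT; vc=[50,24]
#11 0x122→b18/s2 L1-HIT; vc=[50,24]
#12 0x176→b23/s7 MISS; vc=[50,24,47]
#13 0x83→b8/s0 MISS; vc=[24,47,56]
#14 0x10f→b16/s0 MISS; vc=[47,56,8]
#15 0x81→b8/s0 VC-HIT; vc=[47,56,16]
#16 0x8a→b8/s0 L1-HIT; vc=[47,56,16]
#17 0x109→b16/s0 VC-HIT; vc=[47,56,8]
#18 0x86→b8/s0 VC-HIT; vc=[47,56,16]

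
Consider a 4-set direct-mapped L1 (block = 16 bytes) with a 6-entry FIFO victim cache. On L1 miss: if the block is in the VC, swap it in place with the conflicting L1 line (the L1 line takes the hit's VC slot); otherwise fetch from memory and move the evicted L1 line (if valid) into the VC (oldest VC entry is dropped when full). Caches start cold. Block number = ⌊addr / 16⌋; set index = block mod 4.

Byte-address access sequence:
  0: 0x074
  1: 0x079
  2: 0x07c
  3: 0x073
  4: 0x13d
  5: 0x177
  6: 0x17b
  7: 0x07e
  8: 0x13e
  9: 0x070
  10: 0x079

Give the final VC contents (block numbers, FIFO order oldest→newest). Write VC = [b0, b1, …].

VC = [23, 19]

#0 0x74→b7/s3 MISS; vc=[]
#1 0x79→b7/s3 L1-HIT; vc=[]
#2 0x7c→b7/s3 L1-HIT; vc=[]
#3 0x73→b7/s3 L1-HIT; vc=[]
#4 0x13d→b19/s3 MISS; vc=[7]
#5 0x177→b23/s3 MISS; vc=[7,19]
#6 0x17b→b23/s3 L1-HIT; vc=[7,19]
#7 0x7e→b7/s3 VC-HIT; vc=[23,19]
#8 0x13e→b19/s3 VC-HIT; vc=[23,7]
#9 0x70→b7/s3 VC-HIT; vc=[23,19]
#10 0x79→b7/s3 L1-HIT; vc=[23,19]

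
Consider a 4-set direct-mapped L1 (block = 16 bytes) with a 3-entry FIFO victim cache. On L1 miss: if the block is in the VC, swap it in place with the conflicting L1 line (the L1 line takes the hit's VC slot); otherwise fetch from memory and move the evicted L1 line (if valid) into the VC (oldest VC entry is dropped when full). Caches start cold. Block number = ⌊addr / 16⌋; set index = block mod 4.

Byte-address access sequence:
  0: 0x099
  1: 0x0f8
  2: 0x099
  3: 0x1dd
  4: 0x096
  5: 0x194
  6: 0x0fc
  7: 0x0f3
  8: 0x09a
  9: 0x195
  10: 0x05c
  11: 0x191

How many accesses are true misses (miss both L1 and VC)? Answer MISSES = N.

MISSES = 5

0: 0x99 (blk 9, set 1) → MISS  vc=[]
1: 0xf8 (blk 15, set 3) → MISS  vc=[]
2: 0x99 (blk 9, set 1) → L1-HIT  vc=[]
3: 0x1dd (blk 29, set 1) → MISS  vc=[9]
4: 0x96 (blk 9, set 1) → VC-HIT  vc=[29]
5: 0x194 (blk 25, set 1) → MISS  vc=[29, 9]
6: 0xfc (blk 15, set 3) → L1-HIT  vc=[29, 9]
7: 0xf3 (blk 15, set 3) → L1-HIT  vc=[29, 9]
8: 0x9a (blk 9, set 1) → VC-HIT  vc=[29, 25]
9: 0x195 (blk 25, set 1) → VC-HIT  vc=[29, 9]
10: 0x5c (blk 5, set 1) → MISS  vc=[29, 9, 25]
11: 0x191 (blk 25, set 1) → VC-HIT  vc=[29, 9, 5]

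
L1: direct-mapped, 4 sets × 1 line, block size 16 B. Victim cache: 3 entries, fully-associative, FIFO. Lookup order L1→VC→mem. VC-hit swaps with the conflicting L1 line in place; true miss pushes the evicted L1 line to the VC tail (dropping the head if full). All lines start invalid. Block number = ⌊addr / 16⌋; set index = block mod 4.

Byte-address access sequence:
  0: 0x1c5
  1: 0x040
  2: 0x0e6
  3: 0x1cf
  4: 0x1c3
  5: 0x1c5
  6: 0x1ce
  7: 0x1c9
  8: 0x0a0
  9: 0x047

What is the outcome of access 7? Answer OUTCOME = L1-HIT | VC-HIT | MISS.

OUTCOME = L1-HIT

  [0] addr=0x1c5 blk=28 s=0: MISS | VC []
  [1] addr=0x40 blk=4 s=0: MISS | VC [28]
  [2] addr=0xe6 blk=14 s=2: MISS | VC [28]
  [3] addr=0x1cf blk=28 s=0: VC-HIT | VC [4]
  [4] addr=0x1c3 blk=28 s=0: L1-HIT | VC [4]
  [5] addr=0x1c5 blk=28 s=0: L1-HIT | VC [4]
  [6] addr=0x1ce blk=28 s=0: L1-HIT | VC [4]
  [7] addr=0x1c9 blk=28 s=0: L1-HIT | VC [4]
  [8] addr=0xa0 blk=10 s=2: MISS | VC [4, 14]
  [9] addr=0x47 blk=4 s=0: VC-HIT | VC [28, 14]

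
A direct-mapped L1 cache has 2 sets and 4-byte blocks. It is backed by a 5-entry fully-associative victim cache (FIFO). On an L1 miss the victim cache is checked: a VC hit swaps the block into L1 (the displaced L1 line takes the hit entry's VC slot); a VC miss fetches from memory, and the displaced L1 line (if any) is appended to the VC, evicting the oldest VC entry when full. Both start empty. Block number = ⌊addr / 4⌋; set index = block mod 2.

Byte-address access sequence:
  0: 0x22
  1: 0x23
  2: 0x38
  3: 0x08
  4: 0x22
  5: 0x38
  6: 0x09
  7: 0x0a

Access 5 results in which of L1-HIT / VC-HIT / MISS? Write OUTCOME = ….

  [0] addr=0x22 blk=8 s=0: MISS | VC []
  [1] addr=0x23 blk=8 s=0: L1-HIT | VC []
  [2] addr=0x38 blk=14 s=0: MISS | VC [8]
  [3] addr=0x8 blk=2 s=0: MISS | VC [8, 14]
  [4] addr=0x22 blk=8 s=0: VC-HIT | VC [2, 14]
  [5] addr=0x38 blk=14 s=0: VC-HIT | VC [2, 8]
  [6] addr=0x9 blk=2 s=0: VC-HIT | VC [14, 8]
  [7] addr=0xa blk=2 s=0: L1-HIT | VC [14, 8]

OUTCOME = VC-HIT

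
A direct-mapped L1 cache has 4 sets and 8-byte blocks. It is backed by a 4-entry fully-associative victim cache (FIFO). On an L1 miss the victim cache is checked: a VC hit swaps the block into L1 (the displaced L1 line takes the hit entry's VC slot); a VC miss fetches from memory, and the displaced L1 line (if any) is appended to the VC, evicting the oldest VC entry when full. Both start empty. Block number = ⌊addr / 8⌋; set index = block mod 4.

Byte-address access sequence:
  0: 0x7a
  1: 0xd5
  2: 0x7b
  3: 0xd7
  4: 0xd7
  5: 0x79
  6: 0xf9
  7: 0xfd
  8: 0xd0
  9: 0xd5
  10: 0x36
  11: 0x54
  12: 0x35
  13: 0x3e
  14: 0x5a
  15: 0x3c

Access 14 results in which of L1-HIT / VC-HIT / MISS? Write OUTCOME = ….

  [0] addr=0x7a blk=15 s=3: MISS | VC []
  [1] addr=0xd5 blk=26 s=2: MISS | VC []
  [2] addr=0x7b blk=15 s=3: L1-HIT | VC []
  [3] addr=0xd7 blk=26 s=2: L1-HIT | VC []
  [4] addr=0xd7 blk=26 s=2: L1-HIT | VC []
  [5] addr=0x79 blk=15 s=3: L1-HIT | VC []
  [6] addr=0xf9 blk=31 s=3: MISS | VC [15]
  [7] addr=0xfd blk=31 s=3: L1-HIT | VC [15]
  [8] addr=0xd0 blk=26 s=2: L1-HIT | VC [15]
  [9] addr=0xd5 blk=26 s=2: L1-HIT | VC [15]
  [10] addr=0x36 blk=6 s=2: MISS | VC [15, 26]
  [11] addr=0x54 blk=10 s=2: MISS | VC [15, 26, 6]
  [12] addr=0x35 blk=6 s=2: VC-HIT | VC [15, 26, 10]
  [13] addr=0x3e blk=7 s=3: MISS | VC [15, 26, 10, 31]
  [14] addr=0x5a blk=11 s=3: MISS | VC [26, 10, 31, 7]
  [15] addr=0x3c blk=7 s=3: VC-HIT | VC [26, 10, 31, 11]

OUTCOME = MISS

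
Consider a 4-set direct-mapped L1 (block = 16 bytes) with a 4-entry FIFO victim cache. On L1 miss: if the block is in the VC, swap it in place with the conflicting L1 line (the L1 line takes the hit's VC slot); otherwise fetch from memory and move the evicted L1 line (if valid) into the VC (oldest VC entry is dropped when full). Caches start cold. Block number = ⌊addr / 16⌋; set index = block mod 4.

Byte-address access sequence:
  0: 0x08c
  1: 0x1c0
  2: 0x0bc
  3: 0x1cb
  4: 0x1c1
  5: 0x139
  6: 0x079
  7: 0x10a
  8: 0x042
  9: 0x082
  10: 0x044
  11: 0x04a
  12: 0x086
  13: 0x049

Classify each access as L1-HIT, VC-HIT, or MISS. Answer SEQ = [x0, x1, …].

#0 0x8c→b8/s0 MISS; vc=[]
#1 0x1c0→b28/s0 MISS; vc=[8]
#2 0xbc→b11/s3 MISS; vc=[8]
#3 0x1cb→b28/s0 L1-HIT; vc=[8]
#4 0x1c1→b28/s0 L1-HIT; vc=[8]
#5 0x139→b19/s3 MISS; vc=[8,11]
#6 0x79→b7/s3 MISS; vc=[8,11,19]
#7 0x10a→b16/s0 MISS; vc=[8,11,19,28]
#8 0x42→b4/s0 MISS; vc=[11,19,28,16]
#9 0x82→b8/s0 MISS; vc=[19,28,16,4]
#10 0x44→b4/s0 VC-HIT; vc=[19,28,16,8]
#11 0x4a→b4/s0 L1-HIT; vc=[19,28,16,8]
#12 0x86→b8/s0 VC-HIT; vc=[19,28,16,4]
#13 0x49→b4/s0 VC-HIT; vc=[19,28,16,8]

SEQ = [MISS, MISS, MISS, L1-HIT, L1-HIT, MISS, MISS, MISS, MISS, MISS, VC-HIT, L1-HIT, VC-HIT, VC-HIT]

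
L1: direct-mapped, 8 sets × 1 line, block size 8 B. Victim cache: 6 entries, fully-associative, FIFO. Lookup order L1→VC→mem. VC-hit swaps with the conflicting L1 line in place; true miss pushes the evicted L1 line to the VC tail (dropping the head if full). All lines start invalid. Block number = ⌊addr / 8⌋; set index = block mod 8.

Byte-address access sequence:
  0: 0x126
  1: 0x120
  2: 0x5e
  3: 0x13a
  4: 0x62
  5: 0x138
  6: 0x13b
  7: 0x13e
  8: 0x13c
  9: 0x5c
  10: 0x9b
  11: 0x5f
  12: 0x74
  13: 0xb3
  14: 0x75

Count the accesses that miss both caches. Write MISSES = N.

MISSES = 7

0: 0x126 (blk 36, set 4) → MISS  vc=[]
1: 0x120 (blk 36, set 4) → L1-HIT  vc=[]
2: 0x5e (blk 11, set 3) → MISS  vc=[]
3: 0x13a (blk 39, set 7) → MISS  vc=[]
4: 0x62 (blk 12, set 4) → MISS  vc=[36]
5: 0x138 (blk 39, set 7) → L1-HIT  vc=[36]
6: 0x13b (blk 39, set 7) → L1-HIT  vc=[36]
7: 0x13e (blk 39, set 7) → L1-HIT  vc=[36]
8: 0x13c (blk 39, set 7) → L1-HIT  vc=[36]
9: 0x5c (blk 11, set 3) → L1-HIT  vc=[36]
10: 0x9b (blk 19, set 3) → MISS  vc=[36, 11]
11: 0x5f (blk 11, set 3) → VC-HIT  vc=[36, 19]
12: 0x74 (blk 14, set 6) → MISS  vc=[36, 19]
13: 0xb3 (blk 22, set 6) → MISS  vc=[36, 19, 14]
14: 0x75 (blk 14, set 6) → VC-HIT  vc=[36, 19, 22]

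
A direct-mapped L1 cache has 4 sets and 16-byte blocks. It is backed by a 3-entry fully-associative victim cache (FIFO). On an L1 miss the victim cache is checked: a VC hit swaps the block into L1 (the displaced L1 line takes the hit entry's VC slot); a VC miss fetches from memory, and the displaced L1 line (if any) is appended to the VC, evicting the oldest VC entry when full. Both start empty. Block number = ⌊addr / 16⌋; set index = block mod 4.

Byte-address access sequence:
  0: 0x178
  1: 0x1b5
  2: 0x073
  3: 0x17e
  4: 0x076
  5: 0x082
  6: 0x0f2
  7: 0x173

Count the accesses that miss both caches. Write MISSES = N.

MISSES = 5

0: 0x178 (blk 23, set 3) → MISS  vc=[]
1: 0x1b5 (blk 27, set 3) → MISS  vc=[23]
2: 0x73 (blk 7, set 3) → MISS  vc=[23, 27]
3: 0x17e (blk 23, set 3) → VC-HIT  vc=[7, 27]
4: 0x76 (blk 7, set 3) → VC-HIT  vc=[23, 27]
5: 0x82 (blk 8, set 0) → MISS  vc=[23, 27]
6: 0xf2 (blk 15, set 3) → MISS  vc=[23, 27, 7]
7: 0x173 (blk 23, set 3) → VC-HIT  vc=[15, 27, 7]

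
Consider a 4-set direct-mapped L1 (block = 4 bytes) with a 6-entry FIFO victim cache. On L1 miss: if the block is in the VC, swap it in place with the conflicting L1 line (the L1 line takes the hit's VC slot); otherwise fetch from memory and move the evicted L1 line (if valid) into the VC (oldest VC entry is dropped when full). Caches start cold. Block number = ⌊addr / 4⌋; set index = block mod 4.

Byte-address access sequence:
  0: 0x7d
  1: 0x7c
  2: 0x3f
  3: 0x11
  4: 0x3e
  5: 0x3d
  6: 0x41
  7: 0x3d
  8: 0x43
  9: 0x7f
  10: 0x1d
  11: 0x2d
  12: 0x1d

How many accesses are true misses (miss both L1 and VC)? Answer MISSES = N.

#0 0x7d→b31/s3 MISS; vc=[]
#1 0x7c→b31/s3 L1-HIT; vc=[]
#2 0x3f→b15/s3 MISS; vc=[31]
#3 0x11→b4/s0 MISS; vc=[31]
#4 0x3e→b15/s3 L1-HIT; vc=[31]
#5 0x3d→b15/s3 L1-HIT; vc=[31]
#6 0x41→b16/s0 MISS; vc=[31,4]
#7 0x3d→b15/s3 L1-HIT; vc=[31,4]
#8 0x43→b16/s0 L1-HIT; vc=[31,4]
#9 0x7f→b31/s3 VC-HIT; vc=[15,4]
#10 0x1d→b7/s3 MISS; vc=[15,4,31]
#11 0x2d→b11/s3 MISS; vc=[15,4,31,7]
#12 0x1d→b7/s3 VC-HIT; vc=[15,4,31,11]

MISSES = 6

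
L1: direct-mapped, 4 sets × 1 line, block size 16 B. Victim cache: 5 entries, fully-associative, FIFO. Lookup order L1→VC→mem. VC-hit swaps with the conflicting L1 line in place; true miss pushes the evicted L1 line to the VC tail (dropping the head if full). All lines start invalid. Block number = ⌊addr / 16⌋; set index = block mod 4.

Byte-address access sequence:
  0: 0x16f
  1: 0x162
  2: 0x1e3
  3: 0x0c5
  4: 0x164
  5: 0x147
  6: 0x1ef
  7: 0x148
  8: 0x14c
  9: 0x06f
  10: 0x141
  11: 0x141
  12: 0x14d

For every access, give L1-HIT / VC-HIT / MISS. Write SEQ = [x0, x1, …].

  [0] addr=0x16f blk=22 s=2: MISS | VC []
  [1] addr=0x162 blk=22 s=2: L1-HIT | VC []
  [2] addr=0x1e3 blk=30 s=2: MISS | VC [22]
  [3] addr=0xc5 blk=12 s=0: MISS | VC [22]
  [4] addr=0x164 blk=22 s=2: VC-HIT | VC [30]
  [5] addr=0x147 blk=20 s=0: MISS | VC [30, 12]
  [6] addr=0x1ef blk=30 s=2: VC-HIT | VC [22, 12]
  [7] addr=0x148 blk=20 s=0: L1-HIT | VC [22, 12]
  [8] addr=0x14c blk=20 s=0: L1-HIT | VC [22, 12]
  [9] addr=0x6f blk=6 s=2: MISS | VC [22, 12, 30]
  [10] addr=0x141 blk=20 s=0: L1-HIT | VC [22, 12, 30]
  [11] addr=0x141 blk=20 s=0: L1-HIT | VC [22, 12, 30]
  [12] addr=0x14d blk=20 s=0: L1-HIT | VC [22, 12, 30]

SEQ = [MISS, L1-HIT, MISS, MISS, VC-HIT, MISS, VC-HIT, L1-HIT, L1-HIT, MISS, L1-HIT, L1-HIT, L1-HIT]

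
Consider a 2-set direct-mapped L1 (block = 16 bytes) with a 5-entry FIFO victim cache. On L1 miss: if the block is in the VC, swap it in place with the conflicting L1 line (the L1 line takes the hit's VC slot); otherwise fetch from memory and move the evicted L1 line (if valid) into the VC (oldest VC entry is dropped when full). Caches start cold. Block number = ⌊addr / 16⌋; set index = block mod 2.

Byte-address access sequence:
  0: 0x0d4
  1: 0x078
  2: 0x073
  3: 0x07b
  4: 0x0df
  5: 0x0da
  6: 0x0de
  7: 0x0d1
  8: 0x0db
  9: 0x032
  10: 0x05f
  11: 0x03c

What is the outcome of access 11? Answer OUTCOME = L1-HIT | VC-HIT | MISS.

0: 0xd4 (blk 13, set 1) → MISS  vc=[]
1: 0x78 (blk 7, set 1) → MISS  vc=[13]
2: 0x73 (blk 7, set 1) → L1-HIT  vc=[13]
3: 0x7b (blk 7, set 1) → L1-HIT  vc=[13]
4: 0xdf (blk 13, set 1) → VC-HIT  vc=[7]
5: 0xda (blk 13, set 1) → L1-HIT  vc=[7]
6: 0xde (blk 13, set 1) → L1-HIT  vc=[7]
7: 0xd1 (blk 13, set 1) → L1-HIT  vc=[7]
8: 0xdb (blk 13, set 1) → L1-HIT  vc=[7]
9: 0x32 (blk 3, set 1) → MISS  vc=[7, 13]
10: 0x5f (blk 5, set 1) → MISS  vc=[7, 13, 3]
11: 0x3c (blk 3, set 1) → VC-HIT  vc=[7, 13, 5]

OUTCOME = VC-HIT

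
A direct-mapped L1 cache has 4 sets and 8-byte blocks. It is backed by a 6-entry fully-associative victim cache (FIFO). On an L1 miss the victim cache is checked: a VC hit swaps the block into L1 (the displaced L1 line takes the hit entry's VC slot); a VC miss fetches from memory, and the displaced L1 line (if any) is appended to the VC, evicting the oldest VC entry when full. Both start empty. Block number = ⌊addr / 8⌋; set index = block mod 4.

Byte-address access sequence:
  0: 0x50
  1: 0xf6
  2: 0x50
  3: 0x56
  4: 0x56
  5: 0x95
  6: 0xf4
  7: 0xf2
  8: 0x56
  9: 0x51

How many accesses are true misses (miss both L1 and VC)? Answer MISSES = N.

  [0] addr=0x50 blk=10 s=2: MISS | VC []
  [1] addr=0xf6 blk=30 s=2: MISS | VC [10]
  [2] addr=0x50 blk=10 s=2: VC-HIT | VC [30]
  [3] addr=0x56 blk=10 s=2: L1-HIT | VC [30]
  [4] addr=0x56 blk=10 s=2: L1-HIT | VC [30]
  [5] addr=0x95 blk=18 s=2: MISS | VC [30, 10]
  [6] addr=0xf4 blk=30 s=2: VC-HIT | VC [18, 10]
  [7] addr=0xf2 blk=30 s=2: L1-HIT | VC [18, 10]
  [8] addr=0x56 blk=10 s=2: VC-HIT | VC [18, 30]
  [9] addr=0x51 blk=10 s=2: L1-HIT | VC [18, 30]

MISSES = 3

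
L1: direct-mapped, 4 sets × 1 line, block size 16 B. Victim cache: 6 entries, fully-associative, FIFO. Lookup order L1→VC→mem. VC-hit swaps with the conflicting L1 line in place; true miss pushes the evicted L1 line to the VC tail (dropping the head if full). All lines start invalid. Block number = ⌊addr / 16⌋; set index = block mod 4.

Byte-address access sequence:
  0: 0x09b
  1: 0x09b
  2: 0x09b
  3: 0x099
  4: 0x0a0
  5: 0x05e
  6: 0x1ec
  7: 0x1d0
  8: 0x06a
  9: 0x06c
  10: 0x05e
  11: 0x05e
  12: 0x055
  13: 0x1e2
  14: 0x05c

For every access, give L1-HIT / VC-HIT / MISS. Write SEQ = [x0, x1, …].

SEQ = [MISS, L1-HIT, L1-HIT, L1-HIT, MISS, MISS, MISS, MISS, MISS, L1-HIT, VC-HIT, L1-HIT, L1-HIT, VC-HIT, L1-HIT]

  [0] addr=0x9b blk=9 s=1: MISS | VC []
  [1] addr=0x9b blk=9 s=1: L1-HIT | VC []
  [2] addr=0x9b blk=9 s=1: L1-HIT | VC []
  [3] addr=0x99 blk=9 s=1: L1-HIT | VC []
  [4] addr=0xa0 blk=10 s=2: MISS | VC []
  [5] addr=0x5e blk=5 s=1: MISS | VC [9]
  [6] addr=0x1ec blk=30 s=2: MISS | VC [9, 10]
  [7] addr=0x1d0 blk=29 s=1: MISS | VC [9, 10, 5]
  [8] addr=0x6a blk=6 s=2: MISS | VC [9, 10, 5, 30]
  [9] addr=0x6c blk=6 s=2: L1-HIT | VC [9, 10, 5, 30]
  [10] addr=0x5e blk=5 s=1: VC-HIT | VC [9, 10, 29, 30]
  [11] addr=0x5e blk=5 s=1: L1-HIT | VC [9, 10, 29, 30]
  [12] addr=0x55 blk=5 s=1: L1-HIT | VC [9, 10, 29, 30]
  [13] addr=0x1e2 blk=30 s=2: VC-HIT | VC [9, 10, 29, 6]
  [14] addr=0x5c blk=5 s=1: L1-HIT | VC [9, 10, 29, 6]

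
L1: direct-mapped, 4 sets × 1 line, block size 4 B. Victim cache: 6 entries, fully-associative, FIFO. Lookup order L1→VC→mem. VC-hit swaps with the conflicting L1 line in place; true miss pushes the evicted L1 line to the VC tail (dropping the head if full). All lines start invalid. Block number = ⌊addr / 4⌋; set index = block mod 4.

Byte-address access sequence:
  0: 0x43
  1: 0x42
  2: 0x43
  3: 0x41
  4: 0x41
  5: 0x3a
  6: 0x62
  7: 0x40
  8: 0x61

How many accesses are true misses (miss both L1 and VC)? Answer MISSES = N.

MISSES = 3

#0 0x43→b16/s0 MISS; vc=[]
#1 0x42→b16/s0 L1-HIT; vc=[]
#2 0x43→b16/s0 L1-HIT; vc=[]
#3 0x41→b16/s0 L1-HIT; vc=[]
#4 0x41→b16/s0 L1-HIT; vc=[]
#5 0x3a→b14/s2 MISS; vc=[]
#6 0x62→b24/s0 MISS; vc=[16]
#7 0x40→b16/s0 VC-HIT; vc=[24]
#8 0x61→b24/s0 VC-HIT; vc=[16]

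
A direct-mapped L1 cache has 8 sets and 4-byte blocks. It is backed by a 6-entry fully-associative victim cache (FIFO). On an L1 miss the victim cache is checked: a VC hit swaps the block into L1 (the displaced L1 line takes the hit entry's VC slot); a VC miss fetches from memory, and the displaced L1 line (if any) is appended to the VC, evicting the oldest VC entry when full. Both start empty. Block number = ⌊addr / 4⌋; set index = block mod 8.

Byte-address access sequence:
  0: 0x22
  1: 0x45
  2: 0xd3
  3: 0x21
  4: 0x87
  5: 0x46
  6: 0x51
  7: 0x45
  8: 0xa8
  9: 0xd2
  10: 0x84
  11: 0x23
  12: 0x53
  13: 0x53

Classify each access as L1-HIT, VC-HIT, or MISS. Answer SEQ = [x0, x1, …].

0: 0x22 (blk 8, set 0) → MISS  vc=[]
1: 0x45 (blk 17, set 1) → MISS  vc=[]
2: 0xd3 (blk 52, set 4) → MISS  vc=[]
3: 0x21 (blk 8, set 0) → L1-HIT  vc=[]
4: 0x87 (blk 33, set 1) → MISS  vc=[17]
5: 0x46 (blk 17, set 1) → VC-HIT  vc=[33]
6: 0x51 (blk 20, set 4) → MISS  vc=[33, 52]
7: 0x45 (blk 17, set 1) → L1-HIT  vc=[33, 52]
8: 0xa8 (blk 42, set 2) → MISS  vc=[33, 52]
9: 0xd2 (blk 52, set 4) → VC-HIT  vc=[33, 20]
10: 0x84 (blk 33, set 1) → VC-HIT  vc=[17, 20]
11: 0x23 (blk 8, set 0) → L1-HIT  vc=[17, 20]
12: 0x53 (blk 20, set 4) → VC-HIT  vc=[17, 52]
13: 0x53 (blk 20, set 4) → L1-HIT  vc=[17, 52]

SEQ = [MISS, MISS, MISS, L1-HIT, MISS, VC-HIT, MISS, L1-HIT, MISS, VC-HIT, VC-HIT, L1-HIT, VC-HIT, L1-HIT]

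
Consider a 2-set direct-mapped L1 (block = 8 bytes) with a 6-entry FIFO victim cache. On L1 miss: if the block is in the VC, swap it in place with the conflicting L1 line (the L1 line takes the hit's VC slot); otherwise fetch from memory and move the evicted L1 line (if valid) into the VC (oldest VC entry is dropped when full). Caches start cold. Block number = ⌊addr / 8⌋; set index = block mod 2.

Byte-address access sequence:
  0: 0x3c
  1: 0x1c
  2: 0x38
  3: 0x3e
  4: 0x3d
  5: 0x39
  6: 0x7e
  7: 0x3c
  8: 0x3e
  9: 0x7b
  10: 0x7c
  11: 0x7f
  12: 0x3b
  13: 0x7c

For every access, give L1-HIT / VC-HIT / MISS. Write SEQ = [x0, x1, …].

SEQ = [MISS, MISS, VC-HIT, L1-HIT, L1-HIT, L1-HIT, MISS, VC-HIT, L1-HIT, VC-HIT, L1-HIT, L1-HIT, VC-HIT, VC-HIT]

  [0] addr=0x3c blk=7 s=1: MISS | VC []
  [1] addr=0x1c blk=3 s=1: MISS | VC [7]
  [2] addr=0x38 blk=7 s=1: VC-HIT | VC [3]
  [3] addr=0x3e blk=7 s=1: L1-HIT | VC [3]
  [4] addr=0x3d blk=7 s=1: L1-HIT | VC [3]
  [5] addr=0x39 blk=7 s=1: L1-HIT | VC [3]
  [6] addr=0x7e blk=15 s=1: MISS | VC [3, 7]
  [7] addr=0x3c blk=7 s=1: VC-HIT | VC [3, 15]
  [8] addr=0x3e blk=7 s=1: L1-HIT | VC [3, 15]
  [9] addr=0x7b blk=15 s=1: VC-HIT | VC [3, 7]
  [10] addr=0x7c blk=15 s=1: L1-HIT | VC [3, 7]
  [11] addr=0x7f blk=15 s=1: L1-HIT | VC [3, 7]
  [12] addr=0x3b blk=7 s=1: VC-HIT | VC [3, 15]
  [13] addr=0x7c blk=15 s=1: VC-HIT | VC [3, 7]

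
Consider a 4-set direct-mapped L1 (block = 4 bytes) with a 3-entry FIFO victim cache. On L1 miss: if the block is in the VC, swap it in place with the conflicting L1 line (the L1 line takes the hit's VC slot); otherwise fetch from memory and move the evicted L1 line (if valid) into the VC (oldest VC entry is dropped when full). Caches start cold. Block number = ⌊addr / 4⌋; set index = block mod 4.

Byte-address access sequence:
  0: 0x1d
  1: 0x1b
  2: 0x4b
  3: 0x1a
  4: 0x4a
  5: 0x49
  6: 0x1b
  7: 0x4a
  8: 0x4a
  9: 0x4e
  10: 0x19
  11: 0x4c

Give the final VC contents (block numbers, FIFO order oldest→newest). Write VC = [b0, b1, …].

VC = [18, 7]

0: 0x1d (blk 7, set 3) → MISS  vc=[]
1: 0x1b (blk 6, set 2) → MISS  vc=[]
2: 0x4b (blk 18, set 2) → MISS  vc=[6]
3: 0x1a (blk 6, set 2) → VC-HIT  vc=[18]
4: 0x4a (blk 18, set 2) → VC-HIT  vc=[6]
5: 0x49 (blk 18, set 2) → L1-HIT  vc=[6]
6: 0x1b (blk 6, set 2) → VC-HIT  vc=[18]
7: 0x4a (blk 18, set 2) → VC-HIT  vc=[6]
8: 0x4a (blk 18, set 2) → L1-HIT  vc=[6]
9: 0x4e (blk 19, set 3) → MISS  vc=[6, 7]
10: 0x19 (blk 6, set 2) → VC-HIT  vc=[18, 7]
11: 0x4c (blk 19, set 3) → L1-HIT  vc=[18, 7]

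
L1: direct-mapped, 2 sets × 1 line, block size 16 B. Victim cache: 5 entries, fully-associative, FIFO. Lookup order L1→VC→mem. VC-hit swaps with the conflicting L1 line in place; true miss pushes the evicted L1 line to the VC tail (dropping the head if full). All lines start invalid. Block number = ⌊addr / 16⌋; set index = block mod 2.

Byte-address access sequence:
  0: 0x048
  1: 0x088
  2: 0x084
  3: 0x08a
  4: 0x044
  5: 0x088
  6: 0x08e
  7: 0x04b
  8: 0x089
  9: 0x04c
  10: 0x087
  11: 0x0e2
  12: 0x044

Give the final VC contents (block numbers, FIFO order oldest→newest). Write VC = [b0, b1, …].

VC = [14, 8]

#0 0x48→b4/s0 MISS; vc=[]
#1 0x88→b8/s0 MISS; vc=[4]
#2 0x84→b8/s0 L1-HIT; vc=[4]
#3 0x8a→b8/s0 L1-HIT; vc=[4]
#4 0x44→b4/s0 VC-HIT; vc=[8]
#5 0x88→b8/s0 VC-HIT; vc=[4]
#6 0x8e→b8/s0 L1-HIT; vc=[4]
#7 0x4b→b4/s0 VC-HIT; vc=[8]
#8 0x89→b8/s0 VC-HIT; vc=[4]
#9 0x4c→b4/s0 VC-HIT; vc=[8]
#10 0x87→b8/s0 VC-HIT; vc=[4]
#11 0xe2→b14/s0 MISS; vc=[4,8]
#12 0x44→b4/s0 VC-HIT; vc=[14,8]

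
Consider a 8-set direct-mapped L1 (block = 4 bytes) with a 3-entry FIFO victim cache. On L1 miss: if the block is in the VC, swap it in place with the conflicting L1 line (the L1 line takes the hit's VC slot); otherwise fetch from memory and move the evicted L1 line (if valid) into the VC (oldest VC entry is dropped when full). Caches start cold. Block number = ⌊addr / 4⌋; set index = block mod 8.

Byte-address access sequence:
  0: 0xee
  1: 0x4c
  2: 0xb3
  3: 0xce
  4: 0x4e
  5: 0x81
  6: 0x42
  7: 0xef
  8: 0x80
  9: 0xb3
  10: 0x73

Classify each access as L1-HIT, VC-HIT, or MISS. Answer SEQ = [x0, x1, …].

#0 0xee→b59/s3 MISS; vc=[]
#1 0x4c→b19/s3 MISS; vc=[59]
#2 0xb3→b44/s4 MISS; vc=[59]
#3 0xce→b51/s3 MISS; vc=[59,19]
#4 0x4e→b19/s3 VC-HIT; vc=[59,51]
#5 0x81→b32/s0 MISS; vc=[59,51]
#6 0x42→b16/s0 MISS; vc=[59,51,32]
#7 0xef→b59/s3 VC-HIT; vc=[19,51,32]
#8 0x80→b32/s0 VC-HIT; vc=[19,51,16]
#9 0xb3→b44/s4 L1-HIT; vc=[19,51,16]
#10 0x73→b28/s4 MISS; vc=[51,16,44]

SEQ = [MISS, MISS, MISS, MISS, VC-HIT, MISS, MISS, VC-HIT, VC-HIT, L1-HIT, MISS]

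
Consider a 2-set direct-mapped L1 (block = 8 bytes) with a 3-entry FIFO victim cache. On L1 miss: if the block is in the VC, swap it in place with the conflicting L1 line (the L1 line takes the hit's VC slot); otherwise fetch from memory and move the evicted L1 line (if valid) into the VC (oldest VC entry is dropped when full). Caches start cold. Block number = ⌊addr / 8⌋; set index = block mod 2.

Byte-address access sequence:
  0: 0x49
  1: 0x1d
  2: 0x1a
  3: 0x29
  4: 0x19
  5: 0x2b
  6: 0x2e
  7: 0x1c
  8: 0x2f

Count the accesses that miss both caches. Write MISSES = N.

MISSES = 3

0: 0x49 (blk 9, set 1) → MISS  vc=[]
1: 0x1d (blk 3, set 1) → MISS  vc=[9]
2: 0x1a (blk 3, set 1) → L1-HIT  vc=[9]
3: 0x29 (blk 5, set 1) → MISS  vc=[9, 3]
4: 0x19 (blk 3, set 1) → VC-HIT  vc=[9, 5]
5: 0x2b (blk 5, set 1) → VC-HIT  vc=[9, 3]
6: 0x2e (blk 5, set 1) → L1-HIT  vc=[9, 3]
7: 0x1c (blk 3, set 1) → VC-HIT  vc=[9, 5]
8: 0x2f (blk 5, set 1) → VC-HIT  vc=[9, 3]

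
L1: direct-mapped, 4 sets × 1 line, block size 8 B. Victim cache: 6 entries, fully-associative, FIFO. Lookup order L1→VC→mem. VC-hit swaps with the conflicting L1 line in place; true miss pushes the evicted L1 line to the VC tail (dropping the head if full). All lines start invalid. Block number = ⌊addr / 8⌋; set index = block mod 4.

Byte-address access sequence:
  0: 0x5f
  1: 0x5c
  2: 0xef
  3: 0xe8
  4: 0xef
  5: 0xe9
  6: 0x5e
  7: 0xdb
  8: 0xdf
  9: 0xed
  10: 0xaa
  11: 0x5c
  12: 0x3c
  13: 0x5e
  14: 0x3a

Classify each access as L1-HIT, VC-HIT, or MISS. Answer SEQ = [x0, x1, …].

#0 0x5f→b11/s3 MISS; vc=[]
#1 0x5c→b11/s3 L1-HIT; vc=[]
#2 0xef→b29/s1 MISS; vc=[]
#3 0xe8→b29/s1 L1-HIT; vc=[]
#4 0xef→b29/s1 L1-HIT; vc=[]
#5 0xe9→b29/s1 L1-HIT; vc=[]
#6 0x5e→b11/s3 L1-HIT; vc=[]
#7 0xdb→b27/s3 MISS; vc=[11]
#8 0xdf→b27/s3 L1-HIT; vc=[11]
#9 0xed→b29/s1 L1-HIT; vc=[11]
#10 0xaa→b21/s1 MISS; vc=[11,29]
#11 0x5c→b11/s3 VC-HIT; vc=[27,29]
#12 0x3c→b7/s3 MISS; vc=[27,29,11]
#13 0x5e→b11/s3 VC-HIT; vc=[27,29,7]
#14 0x3a→b7/s3 VC-HIT; vc=[27,29,11]

SEQ = [MISS, L1-HIT, MISS, L1-HIT, L1-HIT, L1-HIT, L1-HIT, MISS, L1-HIT, L1-HIT, MISS, VC-HIT, MISS, VC-HIT, VC-HIT]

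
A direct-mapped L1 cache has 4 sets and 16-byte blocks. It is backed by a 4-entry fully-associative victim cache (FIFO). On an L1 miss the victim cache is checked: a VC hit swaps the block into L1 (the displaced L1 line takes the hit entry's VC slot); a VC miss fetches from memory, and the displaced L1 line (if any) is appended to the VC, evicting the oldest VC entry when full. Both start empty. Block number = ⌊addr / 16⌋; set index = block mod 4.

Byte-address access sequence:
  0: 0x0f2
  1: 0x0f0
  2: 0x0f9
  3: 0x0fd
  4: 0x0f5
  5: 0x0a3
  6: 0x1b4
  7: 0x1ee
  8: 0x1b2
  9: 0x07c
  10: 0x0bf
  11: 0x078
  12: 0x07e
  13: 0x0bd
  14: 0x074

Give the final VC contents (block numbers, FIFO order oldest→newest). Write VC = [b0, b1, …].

VC = [15, 10, 27, 11]

0: 0xf2 (blk 15, set 3) → MISS  vc=[]
1: 0xf0 (blk 15, set 3) → L1-HIT  vc=[]
2: 0xf9 (blk 15, set 3) → L1-HIT  vc=[]
3: 0xfd (blk 15, set 3) → L1-HIT  vc=[]
4: 0xf5 (blk 15, set 3) → L1-HIT  vc=[]
5: 0xa3 (blk 10, set 2) → MISS  vc=[]
6: 0x1b4 (blk 27, set 3) → MISS  vc=[15]
7: 0x1ee (blk 30, set 2) → MISS  vc=[15, 10]
8: 0x1b2 (blk 27, set 3) → L1-HIT  vc=[15, 10]
9: 0x7c (blk 7, set 3) → MISS  vc=[15, 10, 27]
10: 0xbf (blk 11, set 3) → MISS  vc=[15, 10, 27, 7]
11: 0x78 (blk 7, set 3) → VC-HIT  vc=[15, 10, 27, 11]
12: 0x7e (blk 7, set 3) → L1-HIT  vc=[15, 10, 27, 11]
13: 0xbd (blk 11, set 3) → VC-HIT  vc=[15, 10, 27, 7]
14: 0x74 (blk 7, set 3) → VC-HIT  vc=[15, 10, 27, 11]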